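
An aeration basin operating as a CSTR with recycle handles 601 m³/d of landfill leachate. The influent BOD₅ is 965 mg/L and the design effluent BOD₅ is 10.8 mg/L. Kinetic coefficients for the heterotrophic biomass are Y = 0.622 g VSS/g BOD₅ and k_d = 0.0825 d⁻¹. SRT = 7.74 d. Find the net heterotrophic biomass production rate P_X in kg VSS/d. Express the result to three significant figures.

The observed yield is Y_obs = Y/(1 + k_d·θ_c) = 0.622 / (1 + 0.0825 × 7.74) = 0.622 / 1.639 = 0.3796 g VSS per g BOD₅ removed.
Substrate removed = Q·(S₀ − S) = 601 m³/d × (965 − 10.8) g/m³ = 5.73×10^5 g/d = 573.5 kg/d.
Biomass produced: P_X = Y_obs·Q·ΔS = 0.3796 × 573.5 ≈ 217.7 kg VSS/d.

P_X ≈ 218 kg VSS/d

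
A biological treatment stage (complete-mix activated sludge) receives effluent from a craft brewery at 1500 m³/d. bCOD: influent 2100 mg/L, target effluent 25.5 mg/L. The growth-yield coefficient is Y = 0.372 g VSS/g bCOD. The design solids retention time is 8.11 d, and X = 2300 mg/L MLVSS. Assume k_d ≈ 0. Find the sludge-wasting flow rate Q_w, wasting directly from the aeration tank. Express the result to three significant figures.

Q_w ≈ 503 m³/d

With k_d = 0 the design equation reduces to V = Y Q (S₀−S) θ_c / X = 0.372 × 1500 × (2100 − 25.5) × 8.11 / 2300 = 4082 m³.
For wasting at MLVSS concentration, Q_w = V/θ_c = 4082/8.11 = 503.3 m³/d.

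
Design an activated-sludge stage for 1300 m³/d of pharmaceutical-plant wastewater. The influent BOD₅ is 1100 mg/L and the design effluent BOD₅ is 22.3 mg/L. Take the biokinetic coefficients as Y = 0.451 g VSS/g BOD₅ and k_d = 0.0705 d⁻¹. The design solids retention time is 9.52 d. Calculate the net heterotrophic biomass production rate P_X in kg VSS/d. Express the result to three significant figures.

P_X ≈ 378 kg VSS/d

Correct the yield for decay: Y_obs = Y/(1 + k_d θ_c) = 0.451 / (1 + 0.0705 × 9.52) = 0.451 / 1.671 = 0.2699.
ΔS = 1100 − 22.3 = 1078 mg/L, so the substrate removal rate is 1300 × 1078/1000 = 1401 kg BOD₅/d.
So the net sludge growth is P_X = 0.2699 × 1401 = 378.1 kg VSS/d.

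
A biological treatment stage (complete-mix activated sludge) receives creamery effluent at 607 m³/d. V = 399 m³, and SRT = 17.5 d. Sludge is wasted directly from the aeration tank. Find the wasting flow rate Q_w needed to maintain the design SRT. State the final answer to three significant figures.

With mixed-liquor wasting, θ_c = V/Q_w, so Q_w = V/θ_c = 399.0/17.5 = 22.80 m³/d.

Q_w ≈ 22.8 m³/d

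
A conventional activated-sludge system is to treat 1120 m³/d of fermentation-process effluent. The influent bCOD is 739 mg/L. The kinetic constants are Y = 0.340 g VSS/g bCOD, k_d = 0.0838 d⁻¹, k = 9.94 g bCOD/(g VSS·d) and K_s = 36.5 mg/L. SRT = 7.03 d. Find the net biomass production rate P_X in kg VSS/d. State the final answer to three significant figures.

For a completely mixed reactor with recycle the Lawrence–McCarty relation gives S = K_s·(1 + k_d·θ_c) / [θ_c·(Y·k − k_d) − 1] = 36.5 × (1 + 0.0838 × 7.03) / [7.03 × (0.340 × 9.94 − 0.0838) − 1] = 58.00 / 22.17 = 2.616 mg/L.
Observed yield with endogenous decay: Y_obs = Y / (1 + k_d·θ_c) = 0.340 / (1 + 0.0838 × 7.03) = 0.340 / 1.589 = 0.2140 g VSS/g bCOD.
Q·(S₀ − S) = 1120 × (739 − 2.62) × 10⁻³ = 824.7 kg/d removed.
Biomass produced: P_X = Y_obs·Q·ΔS = 0.2140 × 824.7 ≈ 176.5 kg VSS/d.

P_X ≈ 176 kg VSS/d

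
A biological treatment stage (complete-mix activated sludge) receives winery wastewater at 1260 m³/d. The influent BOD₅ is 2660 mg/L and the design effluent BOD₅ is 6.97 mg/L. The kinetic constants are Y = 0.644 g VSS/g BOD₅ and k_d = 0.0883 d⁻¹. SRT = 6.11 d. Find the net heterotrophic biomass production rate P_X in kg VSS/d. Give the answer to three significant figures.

Y_obs = Y / (1 + k_d θ_c) = 0.644 / (1 + 0.0883 × 6.11) = 0.644 / 1.540 = 0.4183.
Mass of BOD₅ removed per day: Q(S₀ − S) = 1260 × 2653 g/m³ = 3343 kg/d.
P_X = Y_obs · Q(S₀ − S) = 0.4183 × 3343 = 1398 kg VSS/d.

P_X ≈ 1400 kg VSS/d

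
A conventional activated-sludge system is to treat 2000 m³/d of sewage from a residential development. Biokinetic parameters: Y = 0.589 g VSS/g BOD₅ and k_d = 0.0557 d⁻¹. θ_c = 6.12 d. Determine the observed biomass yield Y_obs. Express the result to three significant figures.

Correct the yield for decay: Y_obs = Y/(1 + k_d θ_c) = 0.589 / (1 + 0.0557 × 6.12) = 0.589 / 1.341 = 0.4393.

Y_obs ≈ 0.439 g VSS/g BOD₅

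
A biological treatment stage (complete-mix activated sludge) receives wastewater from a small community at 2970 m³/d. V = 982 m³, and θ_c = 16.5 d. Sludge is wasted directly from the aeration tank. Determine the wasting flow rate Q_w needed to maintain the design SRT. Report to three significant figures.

With mixed-liquor wasting, θ_c = V/Q_w, so Q_w = V/θ_c = 982.0/16.5 = 59.52 m³/d.

Q_w ≈ 59.5 m³/d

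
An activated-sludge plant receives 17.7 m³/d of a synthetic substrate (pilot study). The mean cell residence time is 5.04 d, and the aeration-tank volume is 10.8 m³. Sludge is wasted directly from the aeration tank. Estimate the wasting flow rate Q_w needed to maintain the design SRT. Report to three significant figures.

Wasting from the aeration tank: Q_w = V / θ_c = 10.80 / 5.04 = 2.143 m³/d.

Q_w ≈ 2.14 m³/d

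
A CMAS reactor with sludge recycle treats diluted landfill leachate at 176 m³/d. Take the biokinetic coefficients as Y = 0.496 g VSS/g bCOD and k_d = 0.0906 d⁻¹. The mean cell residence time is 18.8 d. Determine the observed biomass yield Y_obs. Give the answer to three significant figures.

Y_obs ≈ 0.183 g VSS/g bCOD

Observed yield with endogenous decay: Y_obs = Y / (1 + k_d·θ_c) = 0.496 / (1 + 0.0906 × 18.8) = 0.496 / 2.703 = 0.1835 g VSS/g bCOD.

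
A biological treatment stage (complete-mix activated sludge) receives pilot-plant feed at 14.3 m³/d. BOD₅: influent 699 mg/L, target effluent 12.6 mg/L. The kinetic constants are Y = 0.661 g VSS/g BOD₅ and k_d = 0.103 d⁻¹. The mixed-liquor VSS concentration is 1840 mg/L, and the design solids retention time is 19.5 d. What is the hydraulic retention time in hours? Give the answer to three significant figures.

τ ≈ 38.4 h

Steady-state biomass mass balance: V·X·(1 + k_d·θ_c) = Y·Q·(S₀ − S)·θ_c, so V = 0.661 × 14.3 × (699 − 12.6) × 19.5 / [1840 × (1 + 0.103 × 19.5)] = 1.27×10^5 / 5536 = 22.86 m³.
HRT = V/Q = 22.86 m³ / 14.3 m³·d⁻¹ = 1.598 d × 24 = 38.36 h.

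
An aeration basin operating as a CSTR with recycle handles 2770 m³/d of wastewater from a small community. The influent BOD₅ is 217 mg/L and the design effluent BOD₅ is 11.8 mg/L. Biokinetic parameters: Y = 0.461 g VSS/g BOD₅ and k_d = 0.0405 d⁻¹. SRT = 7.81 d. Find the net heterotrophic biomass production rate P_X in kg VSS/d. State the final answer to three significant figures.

P_X ≈ 199 kg VSS/d

Observed yield with endogenous decay: Y_obs = Y / (1 + k_d·θ_c) = 0.461 / (1 + 0.0405 × 7.81) = 0.461 / 1.316 = 0.3502 g VSS/g BOD₅.
Mass of BOD₅ removed per day: Q(S₀ − S) = 2770 × 205.2 g/m³ = 568.4 kg/d.
Net biomass production P_X = Y_obs × Q·(S₀ − S) = 0.3502 × 568.4 = 199.1 kg VSS/d.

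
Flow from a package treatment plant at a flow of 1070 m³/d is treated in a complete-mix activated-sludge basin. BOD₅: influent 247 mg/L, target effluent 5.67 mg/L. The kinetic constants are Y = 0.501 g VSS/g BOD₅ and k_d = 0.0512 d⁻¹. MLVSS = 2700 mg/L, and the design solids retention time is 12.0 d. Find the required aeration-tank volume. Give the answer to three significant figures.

V ≈ 356 m³

Steady-state biomass mass balance: V·X·(1 + k_d·θ_c) = Y·Q·(S₀ − S)·θ_c, so V = 0.501 × 1070 × (247 − 5.67) × 12.0 / [2700 × (1 + 0.0512 × 12.0)] = 1.55×10^6 / 4359 = 356.2 m³.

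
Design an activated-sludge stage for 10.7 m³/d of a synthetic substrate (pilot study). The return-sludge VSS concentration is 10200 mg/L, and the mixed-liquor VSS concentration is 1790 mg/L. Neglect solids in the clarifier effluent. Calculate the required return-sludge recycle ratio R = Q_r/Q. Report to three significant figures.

R ≈ 0.213

Solids balance on the clarifier gives (1+R)X = R·X_r, so R = X/(X_r − X) = 1790 / (10200 − 1790) = 0.2128.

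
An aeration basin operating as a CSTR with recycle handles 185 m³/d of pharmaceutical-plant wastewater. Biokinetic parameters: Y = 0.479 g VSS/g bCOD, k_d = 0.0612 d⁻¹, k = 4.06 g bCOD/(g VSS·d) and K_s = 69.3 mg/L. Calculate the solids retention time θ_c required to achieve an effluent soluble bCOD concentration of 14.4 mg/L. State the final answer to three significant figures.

θ_c ≈ 3.66 d

From 1/θ_c = Y·k·S/(K_s + S) − k_d: Y·k·S/(K_s+S) = 0.479 × 4.06 × 14.4 / (69.3 + 14.4) = 0.3346 d⁻¹.
1/θ_c = 0.3346 − 0.0612 = 0.2734 d⁻¹, so θ_c = 3.658 d.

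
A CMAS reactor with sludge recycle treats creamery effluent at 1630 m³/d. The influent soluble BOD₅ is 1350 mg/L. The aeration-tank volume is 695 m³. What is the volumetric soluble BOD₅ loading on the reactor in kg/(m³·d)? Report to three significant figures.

L_v ≈ 3.17 kg soluble BOD₅/(m³·d)

Applied soluble BOD₅ load per unit volume = Q·S₀/V = (1630 × 1350/1000)/695.0 = 3.166 kg soluble BOD₅·m⁻³·d⁻¹.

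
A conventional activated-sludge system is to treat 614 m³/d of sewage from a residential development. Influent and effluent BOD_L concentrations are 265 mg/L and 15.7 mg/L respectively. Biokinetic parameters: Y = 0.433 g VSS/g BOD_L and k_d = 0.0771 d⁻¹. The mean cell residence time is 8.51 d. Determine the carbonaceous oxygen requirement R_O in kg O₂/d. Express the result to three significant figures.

The observed yield is Y_obs = Y/(1 + k_d·θ_c) = 0.433 / (1 + 0.0771 × 8.51) = 0.433 / 1.656 = 0.2615 g VSS per g BOD_L removed.
ΔS = 265 − 15.7 = 249.3 mg/L, so the substrate removal rate is 614 × 249.3/1000 = 153.1 kg BOD_L/d.
P_X = Y_obs·Q·(S₀ − S) = 0.2615 × 153.1 = 40.02 kg VSS/d.
R_O = Q·(S₀ − S) − 1.42·P_X = 153.1 − 1.42 × 40.02 = 96.24 kg O₂/d.

R_O ≈ 96.2 kg O₂/d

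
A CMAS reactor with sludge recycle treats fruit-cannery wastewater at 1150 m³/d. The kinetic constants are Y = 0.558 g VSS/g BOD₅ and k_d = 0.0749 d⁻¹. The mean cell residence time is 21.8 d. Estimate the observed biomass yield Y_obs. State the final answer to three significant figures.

Y_obs ≈ 0.212 g VSS/g BOD₅

Correct the yield for decay: Y_obs = Y/(1 + k_d θ_c) = 0.558 / (1 + 0.0749 × 21.8) = 0.558 / 2.633 = 0.2119.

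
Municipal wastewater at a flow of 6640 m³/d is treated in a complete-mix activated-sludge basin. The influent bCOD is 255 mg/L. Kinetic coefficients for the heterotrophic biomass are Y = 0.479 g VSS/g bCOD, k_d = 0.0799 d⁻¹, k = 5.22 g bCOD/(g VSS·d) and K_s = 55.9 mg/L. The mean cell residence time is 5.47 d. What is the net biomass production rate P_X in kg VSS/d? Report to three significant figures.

P_X ≈ 550 kg VSS/d

For a completely mixed reactor with recycle the Lawrence–McCarty relation gives S = K_s·(1 + k_d·θ_c) / [θ_c·(Y·k − k_d) − 1] = 55.9 × (1 + 0.0799 × 5.47) / [5.47 × (0.479 × 5.22 − 0.0799) − 1] = 80.33 / 12.24 = 6.563 mg/L.
The observed yield is Y_obs = Y/(1 + k_d·θ_c) = 0.479 / (1 + 0.0799 × 5.47) = 0.479 / 1.437 = 0.3333 g VSS per g bCOD removed.
Substrate removed = Q·(S₀ − S) = 6640 m³/d × (255 − 6.56) g/m³ = 1.65×10^6 g/d = 1650 kg/d.
Biomass produced: P_X = Y_obs·Q·ΔS = 0.3333 × 1650 ≈ 549.9 kg VSS/d.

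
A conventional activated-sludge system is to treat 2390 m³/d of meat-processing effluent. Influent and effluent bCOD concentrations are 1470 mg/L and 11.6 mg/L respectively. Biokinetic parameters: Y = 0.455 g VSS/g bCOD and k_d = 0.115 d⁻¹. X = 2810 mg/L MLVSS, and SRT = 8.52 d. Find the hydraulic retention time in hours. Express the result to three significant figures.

τ ≈ 24.4 h

Steady-state biomass mass balance: V·X·(1 + k_d·θ_c) = Y·Q·(S₀ − S)·θ_c, so V = 0.455 × 2390 × (1470 − 11.6) × 8.52 / [2810 × (1 + 0.115 × 8.52)] = 1.35×10^7 / 5563 = 2429 m³.
Hydraulic retention time τ = V/Q = 2429 / 2390 = 1.016 d = 24.39 h.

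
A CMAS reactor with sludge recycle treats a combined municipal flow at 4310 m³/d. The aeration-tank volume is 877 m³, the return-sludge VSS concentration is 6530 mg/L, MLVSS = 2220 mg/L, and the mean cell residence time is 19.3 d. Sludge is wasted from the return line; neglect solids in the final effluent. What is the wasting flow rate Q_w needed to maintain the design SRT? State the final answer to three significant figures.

Q_w = (V·X)/(θ_c X_r) = 877.0 × 2220 / (19.3 × 6530) = 15.45 m³/d.

Q_w ≈ 15.4 m³/d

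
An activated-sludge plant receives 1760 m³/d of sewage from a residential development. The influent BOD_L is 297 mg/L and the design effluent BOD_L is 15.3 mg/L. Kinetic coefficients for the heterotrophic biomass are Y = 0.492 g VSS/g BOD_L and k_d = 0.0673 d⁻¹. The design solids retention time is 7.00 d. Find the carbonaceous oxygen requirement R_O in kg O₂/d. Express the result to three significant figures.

Correct the yield for decay: Y_obs = Y/(1 + k_d θ_c) = 0.492 / (1 + 0.0673 × 7.00) = 0.492 / 1.471 = 0.3344.
ΔS = 297 − 15.3 = 281.7 mg/L, so the substrate removal rate is 1760 × 281.7/1000 = 495.8 kg BOD_L/d.
Net sludge production P_X = 0.3344 × 495.8 = 165.8 kg VSS/d.
Carbonaceous O₂ demand = substrate oxidised − cell-mass equivalent = 495.8 − 1.42 × 165.8 = 260.3 kg O₂/d.

R_O ≈ 260 kg O₂/d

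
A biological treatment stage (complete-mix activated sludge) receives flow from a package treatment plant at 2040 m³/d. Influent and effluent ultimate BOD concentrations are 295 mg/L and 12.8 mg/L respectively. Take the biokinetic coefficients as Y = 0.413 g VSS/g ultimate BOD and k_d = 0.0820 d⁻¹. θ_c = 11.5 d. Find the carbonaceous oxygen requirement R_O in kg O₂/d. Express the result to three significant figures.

Y_obs = Y / (1 + k_d θ_c) = 0.413 / (1 + 0.0820 × 11.5) = 0.413 / 1.943 = 0.2126.
ΔS = 295 − 12.8 = 282.2 mg/L, so the substrate removal rate is 2040 × 282.2/1000 = 575.7 kg ultimate BOD/d.
Net sludge production P_X = 0.2126 × 575.7 = 122.4 kg VSS/d.
R_O = Q·ΔS − 1.42 P_X = 575.7 − 173.8 = 401.9 kg O₂/d.

R_O ≈ 402 kg O₂/d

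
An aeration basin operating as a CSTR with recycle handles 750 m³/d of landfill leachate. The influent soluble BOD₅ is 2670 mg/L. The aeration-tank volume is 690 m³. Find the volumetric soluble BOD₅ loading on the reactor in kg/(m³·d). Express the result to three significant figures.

L_v = Q S₀ / V = 750 × 2670 × 10⁻³ / 690.0 = 2.902 kg/(m³·d).

L_v ≈ 2.90 kg soluble BOD₅/(m³·d)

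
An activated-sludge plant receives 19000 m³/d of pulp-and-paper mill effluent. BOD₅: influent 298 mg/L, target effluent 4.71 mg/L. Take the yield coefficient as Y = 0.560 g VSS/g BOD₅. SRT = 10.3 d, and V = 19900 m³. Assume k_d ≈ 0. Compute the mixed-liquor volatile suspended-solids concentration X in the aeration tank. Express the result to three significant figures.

X ≈ 1620 mg/L

Without decay, X = Y Q (S₀−S) θ_c / V = 0.560 × 19000 × (298 − 4.71) × 10.3 / 19900 = 1615 mg/L.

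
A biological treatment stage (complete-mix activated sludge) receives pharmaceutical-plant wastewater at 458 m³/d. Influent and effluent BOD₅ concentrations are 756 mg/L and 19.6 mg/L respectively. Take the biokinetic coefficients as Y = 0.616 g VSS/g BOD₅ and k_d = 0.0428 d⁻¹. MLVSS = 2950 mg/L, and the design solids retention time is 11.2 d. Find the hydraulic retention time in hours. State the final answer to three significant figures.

τ ≈ 27.9 h

From the SRT design equation V = Y Q (S₀−S) θ_c / [X (1 + k_d θ_c)] = 0.616 × 458 × (756 − 19.6) × 11.2 / [2950 × (1 + 0.0428 × 11.2)] = 2.33×10^6 / 4364 = 533.2 m³.
HRT = V/Q = 533.2 m³ / 458 m³·d⁻¹ = 1.164 d × 24 = 27.94 h.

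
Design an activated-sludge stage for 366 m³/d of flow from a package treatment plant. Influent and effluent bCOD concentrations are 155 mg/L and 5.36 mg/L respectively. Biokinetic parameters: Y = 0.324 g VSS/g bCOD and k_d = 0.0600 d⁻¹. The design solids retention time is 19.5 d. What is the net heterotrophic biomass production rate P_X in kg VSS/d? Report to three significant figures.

P_X ≈ 8.18 kg VSS/d

Y_obs = Y / (1 + k_d θ_c) = 0.324 / (1 + 0.0600 × 19.5) = 0.324 / 2.170 = 0.1493.
Substrate removed = Q·(S₀ − S) = 366 m³/d × (155 − 5.36) g/m³ = 5.48×10^4 g/d = 54.77 kg/d.
Biomass produced: P_X = Y_obs·Q·ΔS = 0.1493 × 54.77 ≈ 8.177 kg VSS/d.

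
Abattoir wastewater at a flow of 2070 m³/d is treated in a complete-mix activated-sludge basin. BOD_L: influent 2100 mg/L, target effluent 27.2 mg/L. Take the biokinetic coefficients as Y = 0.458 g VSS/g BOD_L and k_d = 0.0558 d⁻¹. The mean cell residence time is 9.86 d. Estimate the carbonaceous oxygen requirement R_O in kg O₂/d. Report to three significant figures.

The observed yield is Y_obs = Y/(1 + k_d·θ_c) = 0.458 / (1 + 0.0558 × 9.86) = 0.458 / 1.550 = 0.2954 g VSS per g BOD_L removed.
Mass of BOD_L removed per day: Q(S₀ − S) = 2070 × 2073 g/m³ = 4291 kg/d.
Net sludge production P_X = 0.2954 × 4291 = 1268 kg VSS/d.
R_O = Q·ΔS − 1.42 P_X = 4291 − 1800 = 2491 kg O₂/d.

R_O ≈ 2490 kg O₂/d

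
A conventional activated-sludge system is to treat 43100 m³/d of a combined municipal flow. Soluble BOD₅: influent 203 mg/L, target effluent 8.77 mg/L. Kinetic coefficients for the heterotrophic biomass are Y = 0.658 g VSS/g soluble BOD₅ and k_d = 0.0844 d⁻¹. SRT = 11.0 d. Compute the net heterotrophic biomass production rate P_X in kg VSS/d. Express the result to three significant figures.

Correct the yield for decay: Y_obs = Y/(1 + k_d θ_c) = 0.658 / (1 + 0.0844 × 11.0) = 0.658 / 1.928 = 0.3412.
ΔS = 203 − 8.77 = 194.2 mg/L, so the substrate removal rate is 43100 × 194.2/1000 = 8371 kg soluble BOD₅/d.
So the net sludge growth is P_X = 0.3412 × 8371 = 2856 kg VSS/d.

P_X ≈ 2860 kg VSS/d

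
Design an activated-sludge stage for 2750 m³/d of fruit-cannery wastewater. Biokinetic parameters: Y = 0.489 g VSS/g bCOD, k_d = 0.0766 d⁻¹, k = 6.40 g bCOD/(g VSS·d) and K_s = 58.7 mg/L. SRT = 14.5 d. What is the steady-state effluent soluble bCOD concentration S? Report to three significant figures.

From the Monod/SRT balance for a CMAS, S = K_s·(1+k_d θ_c)/[θ_c·(Y k − k_d) − 1] = 58.7 × (1 + 0.0766 × 14.5) / [14.5 × (0.489 × 6.40 − 0.0766) − 1] = 123.9 / 43.27 = 2.863 mg/L.

S ≈ 2.86 mg/L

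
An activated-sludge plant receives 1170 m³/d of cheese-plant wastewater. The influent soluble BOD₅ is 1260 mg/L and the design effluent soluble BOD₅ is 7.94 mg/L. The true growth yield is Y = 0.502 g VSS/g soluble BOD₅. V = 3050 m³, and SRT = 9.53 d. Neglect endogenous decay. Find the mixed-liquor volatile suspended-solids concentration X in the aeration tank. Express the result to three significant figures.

Without decay, X = Y Q (S₀−S) θ_c / V = 0.502 × 1170 × (1260 − 7.94) × 9.53 / 3050 = 2298 mg/L.

X ≈ 2300 mg/L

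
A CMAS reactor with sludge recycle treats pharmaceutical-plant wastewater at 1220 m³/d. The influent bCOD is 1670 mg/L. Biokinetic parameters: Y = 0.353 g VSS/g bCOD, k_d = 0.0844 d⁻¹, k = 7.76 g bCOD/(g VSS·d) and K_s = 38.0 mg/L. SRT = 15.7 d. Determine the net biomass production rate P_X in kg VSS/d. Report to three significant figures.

For a completely mixed reactor with recycle the Lawrence–McCarty relation gives S = K_s·(1 + k_d·θ_c) / [θ_c·(Y·k − k_d) − 1] = 38.0 × (1 + 0.0844 × 15.7) / [15.7 × (0.353 × 7.76 − 0.0844) − 1] = 88.35 / 40.68 = 2.172 mg/L.
The observed yield is Y_obs = Y/(1 + k_d·θ_c) = 0.353 / (1 + 0.0844 × 15.7) = 0.353 / 2.325 = 0.1518 g VSS per g bCOD removed.
ΔS = 1670 − 2.17 = 1668 mg/L, so the substrate removal rate is 1220 × 1668/1000 = 2035 kg bCOD/d.
P_X = Y_obs · Q(S₀ − S) = 0.1518 × 2035 = 308.9 kg VSS/d.

P_X ≈ 309 kg VSS/d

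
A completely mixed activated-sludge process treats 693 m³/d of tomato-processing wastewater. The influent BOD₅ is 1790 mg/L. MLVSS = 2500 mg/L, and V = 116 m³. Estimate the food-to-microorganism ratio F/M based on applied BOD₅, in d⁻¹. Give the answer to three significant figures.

Food-to-microorganism ratio F/M = Q S₀ / (V X) = 693 × 1790 / (116.0 × 2500) = 4.277 d⁻¹.

F/M ≈ 4.28 d⁻¹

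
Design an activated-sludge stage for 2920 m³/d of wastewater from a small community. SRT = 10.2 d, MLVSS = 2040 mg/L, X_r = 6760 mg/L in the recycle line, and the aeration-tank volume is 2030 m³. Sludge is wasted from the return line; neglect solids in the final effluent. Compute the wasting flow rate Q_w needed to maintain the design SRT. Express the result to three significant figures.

Q_w = (V·X)/(θ_c X_r) = 2030 × 2040 / (10.2 × 6760) = 60.06 m³/d.

Q_w ≈ 60.1 m³/d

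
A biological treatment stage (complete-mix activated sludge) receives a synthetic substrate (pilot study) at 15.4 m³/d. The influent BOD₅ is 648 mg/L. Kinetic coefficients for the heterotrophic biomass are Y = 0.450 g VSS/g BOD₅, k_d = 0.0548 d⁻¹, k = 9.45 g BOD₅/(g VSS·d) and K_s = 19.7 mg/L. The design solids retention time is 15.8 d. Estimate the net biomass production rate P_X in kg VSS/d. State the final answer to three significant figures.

Effluent substrate depends only on kinetics and SRT: S = K_s(1 + k_d θ_c) / [θ_c(Yk − k_d) − 1] = 19.7 × (1 + 0.0548 × 15.8) / [15.8 × (0.450 × 9.45 − 0.0548) − 1] = 36.76 / 65.32 = 0.5627 mg/L.
Correct the yield for decay: Y_obs = Y/(1 + k_d θ_c) = 0.450 / (1 + 0.0548 × 15.8) = 0.450 / 1.866 = 0.2412.
Substrate removed = Q·(S₀ − S) = 15.4 m³/d × (648 − 0.563) g/m³ = 9.97×10^3 g/d = 9.971 kg/d.
Biomass produced: P_X = Y_obs·Q·ΔS = 0.2412 × 9.971 ≈ 2.405 kg VSS/d.

P_X ≈ 2.40 kg VSS/d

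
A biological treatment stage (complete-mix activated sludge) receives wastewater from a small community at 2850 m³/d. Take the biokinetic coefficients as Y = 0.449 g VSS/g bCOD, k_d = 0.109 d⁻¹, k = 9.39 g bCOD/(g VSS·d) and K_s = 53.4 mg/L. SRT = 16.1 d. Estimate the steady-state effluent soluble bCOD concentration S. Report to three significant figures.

From the Monod/SRT balance for a CMAS, S = K_s·(1+k_d θ_c)/[θ_c·(Y k − k_d) − 1] = 53.4 × (1 + 0.109 × 16.1) / [16.1 × (0.449 × 9.39 − 0.109) − 1] = 147.1 / 65.12 = 2.259 mg/L.

S ≈ 2.26 mg/L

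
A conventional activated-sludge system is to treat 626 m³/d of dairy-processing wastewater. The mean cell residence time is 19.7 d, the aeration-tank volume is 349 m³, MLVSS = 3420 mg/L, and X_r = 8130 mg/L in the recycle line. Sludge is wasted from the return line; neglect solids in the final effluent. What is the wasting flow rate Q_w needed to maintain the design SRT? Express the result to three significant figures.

Wasting from the return line (neglecting effluent solids): Q_w = V·X / (θ_c·X_r) = 349.0 × 3420 / (19.7 × 8130) = 7.452 m³/d.

Q_w ≈ 7.45 m³/d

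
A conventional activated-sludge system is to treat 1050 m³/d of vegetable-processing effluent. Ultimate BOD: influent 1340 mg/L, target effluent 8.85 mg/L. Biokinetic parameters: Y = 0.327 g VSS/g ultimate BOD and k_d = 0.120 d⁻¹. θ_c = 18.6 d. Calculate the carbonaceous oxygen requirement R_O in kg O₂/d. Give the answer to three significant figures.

R_O ≈ 1200 kg O₂/d

Y_obs = Y / (1 + k_d θ_c) = 0.327 / (1 + 0.120 × 18.6) = 0.327 / 3.232 = 0.1012.
Mass of ultimate BOD removed per day: Q(S₀ − S) = 1050 × 1331 g/m³ = 1398 kg/d.
Biomass synthesised: P_X = Y_obs × 1398 = 141.4 kg VSS/d.
Carbonaceous O₂ demand = substrate oxidised − cell-mass equivalent = 1398 − 1.42 × 141.4 = 1197 kg O₂/d.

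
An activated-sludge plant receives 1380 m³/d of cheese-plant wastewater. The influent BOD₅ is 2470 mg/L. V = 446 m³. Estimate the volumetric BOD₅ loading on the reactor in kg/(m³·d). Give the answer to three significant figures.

Volumetric loading L_v = Q·S₀ / V = 1380 × 2470 g/m³ / 446.0 m³ = 7643 g/(m³·d) = 7.643 kg BOD₅/(m³·d).

L_v ≈ 7.64 kg BOD₅/(m³·d)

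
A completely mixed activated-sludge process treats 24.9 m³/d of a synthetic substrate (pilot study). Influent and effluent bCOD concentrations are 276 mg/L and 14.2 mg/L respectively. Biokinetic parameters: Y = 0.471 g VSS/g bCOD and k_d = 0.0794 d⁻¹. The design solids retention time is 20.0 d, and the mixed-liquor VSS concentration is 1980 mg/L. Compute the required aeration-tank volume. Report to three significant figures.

V ≈ 12.0 m³

Rearranging the biomass balance for a CMAS with decay, V = Y·Q·ΔS·θ_c / [X·(1+k_d θ_c)] = 0.471 × 24.9 × (276 − 14.2) × 20.0 / [1980 × (1 + 0.0794 × 20.0)] = 6.14×10^4 / 5124 = 11.98 m³.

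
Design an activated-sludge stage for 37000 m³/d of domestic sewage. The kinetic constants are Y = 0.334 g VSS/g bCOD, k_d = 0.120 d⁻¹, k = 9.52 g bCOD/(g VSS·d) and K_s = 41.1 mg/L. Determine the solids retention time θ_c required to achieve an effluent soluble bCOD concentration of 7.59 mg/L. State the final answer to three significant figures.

θ_c ≈ 2.66 d

At the target effluent, Y k S/(K_s+S) = 0.334×9.52×7.59/48.69 = 0.4957 d⁻¹.
Then 1/θ_c = μ − k_d = 0.4957 − 0.120 = 0.3757 d⁻¹, giving θ_c = 2.662 d.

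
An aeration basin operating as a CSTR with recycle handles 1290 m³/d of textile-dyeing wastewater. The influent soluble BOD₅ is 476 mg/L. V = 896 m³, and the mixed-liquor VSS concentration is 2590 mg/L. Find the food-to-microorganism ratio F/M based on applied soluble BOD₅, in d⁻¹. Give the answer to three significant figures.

F/M ≈ 0.265 d⁻¹

Food-to-microorganism ratio F/M = Q S₀ / (V X) = 1290 × 476 / (896.0 × 2590) = 0.2646 d⁻¹.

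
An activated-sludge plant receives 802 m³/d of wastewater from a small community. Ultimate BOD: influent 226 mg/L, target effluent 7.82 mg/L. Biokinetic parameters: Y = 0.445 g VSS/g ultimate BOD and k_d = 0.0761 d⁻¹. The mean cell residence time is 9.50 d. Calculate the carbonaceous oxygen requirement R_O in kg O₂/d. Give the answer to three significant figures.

The observed yield is Y_obs = Y/(1 + k_d·θ_c) = 0.445 / (1 + 0.0761 × 9.50) = 0.445 / 1.723 = 0.2583 g VSS per g ultimate BOD removed.
Q·(S₀ − S) = 802 × (226 − 7.82) × 10⁻³ = 175.0 kg/d removed.
P_X = Y_obs·Q·(S₀ − S) = 0.2583 × 175.0 = 45.19 kg VSS/d.
R_O = Q·ΔS − 1.42 P_X = 175.0 − 64.17 = 110.8 kg O₂/d.

R_O ≈ 111 kg O₂/d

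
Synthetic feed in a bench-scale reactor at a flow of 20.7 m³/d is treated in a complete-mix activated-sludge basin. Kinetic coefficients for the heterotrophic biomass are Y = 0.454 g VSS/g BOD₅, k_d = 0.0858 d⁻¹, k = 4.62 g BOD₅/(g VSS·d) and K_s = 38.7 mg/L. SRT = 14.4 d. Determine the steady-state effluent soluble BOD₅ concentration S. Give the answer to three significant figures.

S ≈ 3.09 mg/L

Effluent substrate depends only on kinetics and SRT: S = K_s(1 + k_d θ_c) / [θ_c(Yk − k_d) − 1] = 38.7 × (1 + 0.0858 × 14.4) / [14.4 × (0.454 × 4.62 − 0.0858) − 1] = 86.51 / 27.97 = 3.093 mg/L.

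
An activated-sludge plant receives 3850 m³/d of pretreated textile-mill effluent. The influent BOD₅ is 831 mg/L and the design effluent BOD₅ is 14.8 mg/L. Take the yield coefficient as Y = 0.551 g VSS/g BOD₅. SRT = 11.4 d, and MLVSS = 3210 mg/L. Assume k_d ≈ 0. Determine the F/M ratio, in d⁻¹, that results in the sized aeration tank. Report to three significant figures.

F/M ≈ 0.162 d⁻¹

V·X = Y·Q·ΔS·θ_c gives V = 0.551 × 3850 × (831 − 14.8) × 11.4 / 3210 = 6149 m³.
F/M = applied load / biomass = Q·S₀/(V·X) = 3850 × 831 / (6149 × 3210) = 0.1621 d⁻¹.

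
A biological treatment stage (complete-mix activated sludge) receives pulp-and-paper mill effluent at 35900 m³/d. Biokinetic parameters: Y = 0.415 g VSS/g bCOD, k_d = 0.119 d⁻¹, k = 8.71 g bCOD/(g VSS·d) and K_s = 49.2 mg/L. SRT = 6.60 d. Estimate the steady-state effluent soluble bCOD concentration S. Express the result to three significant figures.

Effluent substrate depends only on kinetics and SRT: S = K_s(1 + k_d θ_c) / [θ_c(Yk − k_d) − 1] = 49.2 × (1 + 0.119 × 6.60) / [6.60 × (0.415 × 8.71 − 0.119) − 1] = 87.84 / 22.07 = 3.980 mg/L.

S ≈ 3.98 mg/L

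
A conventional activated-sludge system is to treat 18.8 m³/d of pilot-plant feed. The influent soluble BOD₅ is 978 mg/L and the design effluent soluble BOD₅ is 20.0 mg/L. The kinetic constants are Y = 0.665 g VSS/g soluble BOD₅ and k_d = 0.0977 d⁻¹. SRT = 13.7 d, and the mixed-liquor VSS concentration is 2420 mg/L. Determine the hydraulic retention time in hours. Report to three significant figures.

τ ≈ 37.0 h

From the SRT design equation V = Y Q (S₀−S) θ_c / [X (1 + k_d θ_c)] = 0.665 × 18.8 × (978 − 20.0) × 13.7 / [2420 × (1 + 0.0977 × 13.7)] = 1.64×10^5 / 5659 = 28.99 m³.
HRT = V/Q = 28.99 m³ / 18.8 m³·d⁻¹ = 1.542 d × 24 = 37.01 h.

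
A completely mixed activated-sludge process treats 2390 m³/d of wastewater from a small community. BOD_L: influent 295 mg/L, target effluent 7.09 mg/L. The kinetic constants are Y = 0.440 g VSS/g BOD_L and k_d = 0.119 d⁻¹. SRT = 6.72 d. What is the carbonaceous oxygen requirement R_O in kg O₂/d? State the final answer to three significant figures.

The observed yield is Y_obs = Y/(1 + k_d·θ_c) = 0.440 / (1 + 0.119 × 6.72) = 0.440 / 1.800 = 0.2445 g VSS per g BOD_L removed.
Substrate removed = Q·(S₀ − S) = 2390 m³/d × (295 − 7.09) g/m³ = 6.88×10^5 g/d = 688.1 kg/d.
P_X = Y_obs·Q·(S₀ − S) = 0.2445 × 688.1 = 168.2 kg VSS/d.
Carbonaceous O₂ demand = substrate oxidised − cell-mass equivalent = 688.1 − 1.42 × 168.2 = 449.2 kg O₂/d.

R_O ≈ 449 kg O₂/d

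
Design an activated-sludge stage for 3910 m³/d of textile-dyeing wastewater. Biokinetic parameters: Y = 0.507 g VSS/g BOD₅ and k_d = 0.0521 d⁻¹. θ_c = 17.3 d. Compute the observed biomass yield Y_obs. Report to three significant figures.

Y_obs ≈ 0.267 g VSS/g BOD₅

Correct the yield for decay: Y_obs = Y/(1 + k_d θ_c) = 0.507 / (1 + 0.0521 × 17.3) = 0.507 / 1.901 = 0.2667.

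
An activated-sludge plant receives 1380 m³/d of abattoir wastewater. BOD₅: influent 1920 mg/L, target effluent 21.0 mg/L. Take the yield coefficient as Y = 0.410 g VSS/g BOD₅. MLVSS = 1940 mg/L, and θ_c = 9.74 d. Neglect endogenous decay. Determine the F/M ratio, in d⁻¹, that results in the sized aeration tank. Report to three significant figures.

F/M ≈ 0.253 d⁻¹

With k_d = 0 the design equation reduces to V = Y Q (S₀−S) θ_c / X = 0.410 × 1380 × (1920 − 21.0) × 9.74 / 1940 = 5394 m³.
Food-to-microorganism ratio F/M = Q S₀ / (V X) = 1380 × 1920 / (5394 × 1940) = 0.2532 d⁻¹.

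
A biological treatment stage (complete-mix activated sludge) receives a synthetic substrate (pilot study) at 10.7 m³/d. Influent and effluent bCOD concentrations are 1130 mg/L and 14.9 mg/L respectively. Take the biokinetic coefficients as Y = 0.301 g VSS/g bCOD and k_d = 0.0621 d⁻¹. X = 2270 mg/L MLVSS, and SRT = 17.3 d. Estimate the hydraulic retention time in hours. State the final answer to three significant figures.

τ ≈ 29.6 h

Steady-state biomass mass balance: V·X·(1 + k_d·θ_c) = Y·Q·(S₀ − S)·θ_c, so V = 0.301 × 10.7 × (1130 − 14.9) × 17.3 / [2270 × (1 + 0.0621 × 17.3)] = 6.21×10^4 / 4709 = 13.19 m³.
τ = V/Q = 13.19/10.7 = 1.233 d, or 29.60 h.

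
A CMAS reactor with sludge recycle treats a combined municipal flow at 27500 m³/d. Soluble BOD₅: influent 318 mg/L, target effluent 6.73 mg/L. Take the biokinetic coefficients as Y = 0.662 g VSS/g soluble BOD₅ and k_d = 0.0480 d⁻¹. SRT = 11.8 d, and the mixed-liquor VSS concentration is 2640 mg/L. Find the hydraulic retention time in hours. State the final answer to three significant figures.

τ ≈ 14.1 h

Rearranging the biomass balance for a CMAS with decay, V = Y·Q·ΔS·θ_c / [X·(1+k_d θ_c)] = 0.662 × 27500 × (318 − 6.73) × 11.8 / [2640 × (1 + 0.0480 × 11.8)] = 6.69×10^7 / 4135 = 16170 m³.
HRT = V/Q = 16170 m³ / 27500 m³·d⁻¹ = 0.5880 d × 24 = 14.11 h.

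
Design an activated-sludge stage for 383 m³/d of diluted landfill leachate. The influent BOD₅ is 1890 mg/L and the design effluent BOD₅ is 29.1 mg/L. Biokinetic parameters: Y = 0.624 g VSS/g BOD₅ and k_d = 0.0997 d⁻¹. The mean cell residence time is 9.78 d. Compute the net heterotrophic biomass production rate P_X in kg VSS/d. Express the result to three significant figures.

Y_obs = Y / (1 + k_d θ_c) = 0.624 / (1 + 0.0997 × 9.78) = 0.624 / 1.975 = 0.3159.
Mass of BOD₅ removed per day: Q(S₀ − S) = 383 × 1861 g/m³ = 712.7 kg/d.
So the net sludge growth is P_X = 0.3159 × 712.7 = 225.2 kg VSS/d.

P_X ≈ 225 kg VSS/d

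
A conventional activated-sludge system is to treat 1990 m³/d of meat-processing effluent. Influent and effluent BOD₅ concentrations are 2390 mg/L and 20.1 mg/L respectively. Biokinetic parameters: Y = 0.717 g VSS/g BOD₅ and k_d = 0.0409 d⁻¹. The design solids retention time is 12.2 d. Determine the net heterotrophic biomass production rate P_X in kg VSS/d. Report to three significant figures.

Observed yield with endogenous decay: Y_obs = Y / (1 + k_d·θ_c) = 0.717 / (1 + 0.0409 × 12.2) = 0.717 / 1.499 = 0.4783 g VSS/g BOD₅.
ΔS = 2390 − 20.1 = 2370 mg/L, so the substrate removal rate is 1990 × 2370/1000 = 4716 kg BOD₅/d.
P_X = Y_obs · Q(S₀ − S) = 0.4783 × 4716 = 2256 kg VSS/d.

P_X ≈ 2260 kg VSS/d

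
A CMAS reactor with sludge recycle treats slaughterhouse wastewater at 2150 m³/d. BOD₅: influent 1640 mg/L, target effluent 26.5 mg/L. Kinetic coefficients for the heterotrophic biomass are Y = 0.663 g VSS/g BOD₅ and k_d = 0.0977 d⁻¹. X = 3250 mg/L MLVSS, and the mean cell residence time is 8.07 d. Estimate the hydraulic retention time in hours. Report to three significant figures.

τ ≈ 35.6 h

Steady-state biomass mass balance: V·X·(1 + k_d·θ_c) = Y·Q·(S₀ − S)·θ_c, so V = 0.663 × 2150 × (1640 − 26.5) × 8.07 / [3250 × (1 + 0.0977 × 8.07)] = 1.86×10^7 / 5812 = 3193 m³.
Hydraulic retention time τ = V/Q = 3193 / 2150 = 1.485 d = 35.65 h.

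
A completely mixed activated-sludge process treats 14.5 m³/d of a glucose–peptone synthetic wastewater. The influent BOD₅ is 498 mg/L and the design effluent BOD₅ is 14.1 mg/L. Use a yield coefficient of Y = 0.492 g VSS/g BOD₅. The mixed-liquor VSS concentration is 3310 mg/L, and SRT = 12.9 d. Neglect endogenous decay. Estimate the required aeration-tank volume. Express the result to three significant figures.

V ≈ 13.5 m³

Biomass mass balance (decay neglected): V·X = Y·Q·(S₀ − S)·θ_c, so V = 0.492 × 14.5 × (498 − 14.1) × 12.9 / 3310 = 13.45 m³.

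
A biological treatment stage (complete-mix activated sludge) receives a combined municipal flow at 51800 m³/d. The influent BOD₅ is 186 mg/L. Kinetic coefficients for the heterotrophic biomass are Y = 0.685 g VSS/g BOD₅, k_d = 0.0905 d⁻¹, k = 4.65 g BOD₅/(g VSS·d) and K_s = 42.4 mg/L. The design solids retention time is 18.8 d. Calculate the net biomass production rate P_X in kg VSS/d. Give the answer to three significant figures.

Effluent substrate depends only on kinetics and SRT: S = K_s(1 + k_d θ_c) / [θ_c(Yk − k_d) − 1] = 42.4 × (1 + 0.0905 × 18.8) / [18.8 × (0.685 × 4.65 − 0.0905) − 1] = 114.5 / 57.18 = 2.003 mg/L.
Correct the yield for decay: Y_obs = Y/(1 + k_d θ_c) = 0.685 / (1 + 0.0905 × 18.8) = 0.685 / 2.701 = 0.2536.
Mass of BOD₅ removed per day: Q(S₀ − S) = 51800 × 184.0 g/m³ = 9531 kg/d.
So the net sludge growth is P_X = 0.2536 × 9531 = 2417 kg VSS/d.

P_X ≈ 2420 kg VSS/d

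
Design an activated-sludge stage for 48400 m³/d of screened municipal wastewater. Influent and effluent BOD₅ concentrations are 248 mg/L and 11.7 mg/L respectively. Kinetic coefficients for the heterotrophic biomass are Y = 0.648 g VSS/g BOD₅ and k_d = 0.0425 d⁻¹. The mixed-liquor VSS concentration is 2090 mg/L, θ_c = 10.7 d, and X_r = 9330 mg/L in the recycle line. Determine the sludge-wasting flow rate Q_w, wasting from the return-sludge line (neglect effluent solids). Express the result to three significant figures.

From the SRT design equation V = Y Q (S₀−S) θ_c / [X (1 + k_d θ_c)] = 0.648 × 48400 × (248 − 11.7) × 10.7 / [2090 × (1 + 0.0425 × 10.7)] = 7.93×10^7 / 3040 = 26082 m³.
θ_c = V·X/(Q_w·X_r) when wasting from the recycle, so Q_w = V·X/(θ_c·X_r) = 26082 × 2090 / (10.7 × 9330) = 546.0 m³/d.

Q_w ≈ 546 m³/d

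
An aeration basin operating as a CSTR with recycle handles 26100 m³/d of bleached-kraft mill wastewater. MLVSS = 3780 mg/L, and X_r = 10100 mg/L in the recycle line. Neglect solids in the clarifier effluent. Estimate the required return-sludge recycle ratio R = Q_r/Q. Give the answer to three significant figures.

Solids balance on the clarifier gives (1+R)X = R·X_r, so R = X/(X_r − X) = 3780 / (10100 − 3780) = 0.5981.

R ≈ 0.598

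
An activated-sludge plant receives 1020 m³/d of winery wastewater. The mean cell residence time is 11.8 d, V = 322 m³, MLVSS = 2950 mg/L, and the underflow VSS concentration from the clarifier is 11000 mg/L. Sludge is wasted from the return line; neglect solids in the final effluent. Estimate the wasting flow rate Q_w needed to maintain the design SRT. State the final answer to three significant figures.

Q_w ≈ 7.32 m³/d

Q_w = (V·X)/(θ_c X_r) = 322.0 × 2950 / (11.8 × 11000) = 7.318 m³/d.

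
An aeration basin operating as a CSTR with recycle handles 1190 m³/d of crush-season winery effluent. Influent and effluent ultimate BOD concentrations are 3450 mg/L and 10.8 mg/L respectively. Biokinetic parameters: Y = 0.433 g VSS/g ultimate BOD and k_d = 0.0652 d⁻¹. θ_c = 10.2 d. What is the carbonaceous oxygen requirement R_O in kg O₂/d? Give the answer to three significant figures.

Correct the yield for decay: Y_obs = Y/(1 + k_d θ_c) = 0.433 / (1 + 0.0652 × 10.2) = 0.433 / 1.665 = 0.2601.
Substrate removed = Q·(S₀ − S) = 1190 m³/d × (3450 − 10.8) g/m³ = 4.09×10^6 g/d = 4093 kg/d.
Biomass synthesised: P_X = Y_obs × 4093 = 1064 kg VSS/d.
R_O = Q·(S₀ − S) − 1.42·P_X = 4093 − 1.42 × 1064 = 2581 kg O₂/d.

R_O ≈ 2580 kg O₂/d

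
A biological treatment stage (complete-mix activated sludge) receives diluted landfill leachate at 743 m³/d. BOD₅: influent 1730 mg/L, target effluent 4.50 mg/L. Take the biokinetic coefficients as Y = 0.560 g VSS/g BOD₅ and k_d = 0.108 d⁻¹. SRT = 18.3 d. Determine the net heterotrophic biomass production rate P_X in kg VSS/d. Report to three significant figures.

P_X ≈ 241 kg VSS/d

Y_obs = Y / (1 + k_d θ_c) = 0.560 / (1 + 0.108 × 18.3) = 0.560 / 2.976 = 0.1881.
ΔS = 1730 − 4.50 = 1726 mg/L, so the substrate removal rate is 743 × 1726/1000 = 1282 kg BOD₅/d.
Net biomass production P_X = Y_obs × Q·(S₀ − S) = 0.1881 × 1282 = 241.2 kg VSS/d.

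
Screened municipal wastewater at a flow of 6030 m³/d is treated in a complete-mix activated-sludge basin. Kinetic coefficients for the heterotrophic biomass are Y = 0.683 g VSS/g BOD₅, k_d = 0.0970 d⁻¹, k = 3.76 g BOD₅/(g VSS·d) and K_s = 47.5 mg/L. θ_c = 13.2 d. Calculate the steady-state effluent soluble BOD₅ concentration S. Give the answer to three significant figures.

For a completely mixed reactor with recycle the Lawrence–McCarty relation gives S = K_s·(1 + k_d·θ_c) / [θ_c·(Y·k − k_d) − 1] = 47.5 × (1 + 0.0970 × 13.2) / [13.2 × (0.683 × 3.76 − 0.0970) − 1] = 108.3 / 31.62 = 3.426 mg/L.

S ≈ 3.43 mg/L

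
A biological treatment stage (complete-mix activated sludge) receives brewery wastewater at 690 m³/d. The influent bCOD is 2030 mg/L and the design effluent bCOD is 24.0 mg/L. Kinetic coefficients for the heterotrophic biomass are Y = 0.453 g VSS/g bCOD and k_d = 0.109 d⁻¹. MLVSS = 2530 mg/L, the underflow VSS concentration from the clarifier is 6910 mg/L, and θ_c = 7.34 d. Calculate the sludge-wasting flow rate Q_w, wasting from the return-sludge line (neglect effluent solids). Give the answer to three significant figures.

Q_w ≈ 50.4 m³/d

Rearranging the biomass balance for a CMAS with decay, V = Y·Q·ΔS·θ_c / [X·(1+k_d θ_c)] = 0.453 × 690 × (2030 − 24.0) × 7.34 / [2530 × (1 + 0.109 × 7.34)] = 4.6×10^6 / 4554 = 1011 m³.
θ_c = V·X/(Q_w·X_r) when wasting from the recycle, so Q_w = V·X/(θ_c·X_r) = 1011 × 2530 / (7.34 × 6910) = 50.41 m³/d.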